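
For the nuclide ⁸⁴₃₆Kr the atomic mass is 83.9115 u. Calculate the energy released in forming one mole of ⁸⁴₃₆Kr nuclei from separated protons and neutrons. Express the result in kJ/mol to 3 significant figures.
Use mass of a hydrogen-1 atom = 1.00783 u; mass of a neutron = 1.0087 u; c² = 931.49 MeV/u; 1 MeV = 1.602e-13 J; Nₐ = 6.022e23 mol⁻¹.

Mass of separated nucleons = 36(1.00783) + 48(1.0087) = 36.28188 + 48.4176 = 84.69948 u
Δm = 84.69948 − 83.9115 = 0.78798 u
E_B = 0.78798 × 931.49 = 733.995 MeV
Per nucleus in joules: 733.995 MeV × 1.602e-13 J/MeV = 1.1759e-10 J
Per mole: 1.1759e-10 J × 6.022e23 mol⁻¹ = 7.0813e+13 J/mol

7.08e+10 kJ/mol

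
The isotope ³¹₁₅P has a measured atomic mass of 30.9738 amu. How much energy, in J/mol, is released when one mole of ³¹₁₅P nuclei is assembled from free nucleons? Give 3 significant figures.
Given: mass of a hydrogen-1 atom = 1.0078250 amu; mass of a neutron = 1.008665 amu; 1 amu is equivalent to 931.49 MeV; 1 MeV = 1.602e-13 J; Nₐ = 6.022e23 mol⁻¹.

2.54e+13 J/mol

Z = 15, so N = A − Z = 31 − 15 = 16.
Σm = 15·m(¹H) + 16·m_n = 15.1173750 + 16.138640 = 31.2560150 amu
Δm = 31.2560150 − 30.9738 = 0.2822150 amu
E_B = 0.2822150 × 931.49 = 262.880 MeV
Per nucleus in joules: 262.880 MeV × 1.602e-13 J/MeV = 4.2113e-11 J
Per mole: 4.2113e-11 J × 6.022e23 mol⁻¹ = 2.5360e+13 J/mol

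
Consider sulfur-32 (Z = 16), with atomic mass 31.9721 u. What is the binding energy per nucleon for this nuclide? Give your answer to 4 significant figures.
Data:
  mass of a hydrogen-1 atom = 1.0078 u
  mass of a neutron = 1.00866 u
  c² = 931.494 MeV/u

8.478 MeV/nucleon

With 16 protons and 16 neutrons (A = 32):
Total constituent mass: 16 × 1.0078 + 16 × 1.00866 = 32.26336 u
Δm = 32.26336 − 31.9721 = 0.29126 u
Binding energy = Δm·c² = 0.29126 × 931.494 MeV/u = 271.307 MeV
Dividing by A = 32 gives 8.478 MeV per nucleon.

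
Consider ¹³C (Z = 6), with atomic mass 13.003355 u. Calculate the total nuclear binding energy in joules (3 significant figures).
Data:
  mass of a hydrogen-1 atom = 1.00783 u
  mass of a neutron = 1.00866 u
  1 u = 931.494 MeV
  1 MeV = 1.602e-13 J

1.56e-11 J

Mass of separated nucleons = 6(1.00783) + 7(1.00866) = 6.04698 + 7.06062 = 13.10760 u
Mass defect Δm = 13.10760 − 13.003355 = 0.104245 u
E_B = 0.104245 × 931.494 = 97.1036 MeV
In joules: 97.1036 MeV × 1.602e-13 J/MeV = 1.5556e-11 J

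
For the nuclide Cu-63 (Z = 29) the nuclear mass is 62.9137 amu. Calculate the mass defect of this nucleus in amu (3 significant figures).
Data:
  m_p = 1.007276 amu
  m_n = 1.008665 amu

Total constituent mass: 29 × 1.007276 + 34 × 1.008665 = 63.505614 amu
Δm = 63.505614 − 62.9137 = 0.591914 amu

0.592 amu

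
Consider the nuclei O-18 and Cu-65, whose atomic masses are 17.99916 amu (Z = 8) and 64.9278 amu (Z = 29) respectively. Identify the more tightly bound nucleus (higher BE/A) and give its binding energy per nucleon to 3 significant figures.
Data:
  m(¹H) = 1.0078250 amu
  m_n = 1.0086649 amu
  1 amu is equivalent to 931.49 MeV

Cu-65; 8.76 MeV/nucleon

O-18: Σm = 8(1.0078250) + 10(1.0086649) = 18.1492490 amu; Δm = 0.1500890 amu; E_B = 139.81 MeV; E_B/A = 7.767 MeV
Cu-65: Σm = 29(1.0078250) + 36(1.0086649) = 65.5388614 amu; Δm = 0.6110614 amu; E_B = 569.20 MeV; E_B/A = 8.757 MeV
Cu-65 has the higher binding energy per nucleon, so it is the more tightly bound nucleus.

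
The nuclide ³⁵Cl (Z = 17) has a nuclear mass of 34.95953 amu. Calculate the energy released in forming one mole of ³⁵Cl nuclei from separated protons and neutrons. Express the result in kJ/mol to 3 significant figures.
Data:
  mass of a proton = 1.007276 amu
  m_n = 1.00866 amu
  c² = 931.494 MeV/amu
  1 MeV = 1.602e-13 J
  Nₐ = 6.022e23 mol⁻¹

2.88e+10 kJ/mol

The nucleus contains 17 protons and 35 − 17 = 18 neutrons.
Total constituent mass: 17 × 1.007276 + 18 × 1.00866 = 35.279572 amu
Δm = 35.279572 − 34.95953 = 0.320042 amu
Binding energy = Δm·c² = 0.320042 × 931.494 MeV/amu = 298.117 MeV
Per nucleus in joules: 298.117 MeV × 1.602e-13 J/MeV = 4.7758e-11 J
Per mole: 4.7758e-11 J × 6.022e23 mol⁻¹ = 2.8760e+13 J/mol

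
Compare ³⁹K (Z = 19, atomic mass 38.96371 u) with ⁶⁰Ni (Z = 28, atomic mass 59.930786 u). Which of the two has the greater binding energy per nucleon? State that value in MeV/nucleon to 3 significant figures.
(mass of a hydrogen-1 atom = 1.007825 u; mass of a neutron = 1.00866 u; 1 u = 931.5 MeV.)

³⁹K: Σm = 19(1.007825) + 20(1.00866) = 39.321875 u; Δm = 0.358165 u; E_B = 333.63 MeV; E_B/A = 8.5546 MeV
⁶⁰Ni: Σm = 28(1.007825) + 32(1.00866) = 60.496220 u; Δm = 0.565434 u; E_B = 526.70 MeV; E_B/A = 8.778 MeV
⁶⁰Ni has the higher binding energy per nucleon, so it is the more tightly bound nucleus.

⁶⁰Ni; 8.78 MeV/nucleon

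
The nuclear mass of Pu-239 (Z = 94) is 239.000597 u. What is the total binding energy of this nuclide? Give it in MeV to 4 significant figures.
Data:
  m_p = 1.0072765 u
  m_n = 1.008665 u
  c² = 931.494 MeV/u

1807 MeV

The nucleus contains 94 protons and 239 − 94 = 145 neutrons.
Total constituent mass: 94 × 1.0072765 + 145 × 1.008665 = 240.9404160 u
Δm = 240.9404160 − 239.000597 = 1.9398190 u
Binding energy = Δm·c² = 1.9398190 × 931.494 MeV/u = 1806.93 MeV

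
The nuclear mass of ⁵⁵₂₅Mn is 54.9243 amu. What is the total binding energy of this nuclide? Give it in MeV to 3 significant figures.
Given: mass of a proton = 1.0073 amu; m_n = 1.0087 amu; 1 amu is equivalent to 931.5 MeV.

Mass of separated nucleons = 25(1.0073) + 30(1.0087) = 25.1825 + 30.2610 = 55.4435 amu
Δm = 55.4435 − 54.9243 = 0.5192 amu
Binding energy = Δm·c² = 0.5192 × 931.5 MeV/amu = 483.635 MeV

484 MeV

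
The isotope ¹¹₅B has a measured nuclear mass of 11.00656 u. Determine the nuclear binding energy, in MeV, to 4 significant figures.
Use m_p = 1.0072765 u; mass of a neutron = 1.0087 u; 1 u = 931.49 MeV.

Mass of separated nucleons = 5(1.0072765) + 6(1.0087) = 5.0363825 + 6.0522 = 11.0885825 u
The mass defect is 11.0885825 − 11.00656 = 0.0820225 u.
Binding energy = Δm·c² = 0.0820225 × 931.49 MeV/u = 76.4031 MeV

76.40 MeV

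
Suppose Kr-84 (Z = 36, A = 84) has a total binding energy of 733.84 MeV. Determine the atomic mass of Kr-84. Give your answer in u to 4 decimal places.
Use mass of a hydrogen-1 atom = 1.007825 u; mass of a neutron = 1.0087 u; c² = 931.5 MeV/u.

Mass defect = 733.84 MeV / (931.5 MeV/u) = 0.787805 u
Constituent mass = 36(1.007825) + 48(1.0087) = 84.699300 u
Atomic mass = 84.699300 − 0.787805 = 83.911495 u ≈ 83.9115 u (to 4 decimal places)

83.9115 u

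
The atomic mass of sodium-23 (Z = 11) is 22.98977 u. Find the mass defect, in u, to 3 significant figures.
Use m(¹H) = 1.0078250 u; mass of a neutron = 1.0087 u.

0.201 u

Total constituent mass: 11 × 1.0078250 + 12 × 1.0087 = 23.1904750 u
Δm = 23.1904750 − 22.98977 = 0.2007050 u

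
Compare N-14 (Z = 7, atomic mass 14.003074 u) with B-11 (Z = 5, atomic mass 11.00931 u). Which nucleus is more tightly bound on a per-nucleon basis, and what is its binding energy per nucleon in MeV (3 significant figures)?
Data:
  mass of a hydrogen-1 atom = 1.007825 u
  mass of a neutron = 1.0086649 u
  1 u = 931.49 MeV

N-14: Σm = 7(1.007825) + 7(1.0086649) = 14.1154293 u; Δm = 0.1123553 u; E_B = 104.66 MeV; E_B/A = 7.476 MeV
B-11: Σm = 5(1.007825) + 6(1.0086649) = 11.0911144 u; Δm = 0.0818044 u; E_B = 76.200 MeV; E_B/A = 6.927 MeV
N-14 has the higher binding energy per nucleon, so it is the more tightly bound nucleus.

N-14; 7.48 MeV/nucleon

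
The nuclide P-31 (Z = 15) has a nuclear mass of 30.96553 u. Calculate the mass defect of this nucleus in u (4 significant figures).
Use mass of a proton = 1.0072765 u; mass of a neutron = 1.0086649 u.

Mass of separated nucleons = 15(1.0072765) + 16(1.0086649) = 15.1091475 + 16.1386384 = 31.2477859 u
The mass defect is 31.2477859 − 30.96553 = 0.2822559 u.

0.2823 u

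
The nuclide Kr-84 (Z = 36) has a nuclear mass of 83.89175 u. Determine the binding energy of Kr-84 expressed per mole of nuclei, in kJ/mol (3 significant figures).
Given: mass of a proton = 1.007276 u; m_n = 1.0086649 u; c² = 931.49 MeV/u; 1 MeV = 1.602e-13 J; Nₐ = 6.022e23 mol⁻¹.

7.06e+10 kJ/mol

Σm = 36·m_p + 48·m_n = 36.261936 + 48.4159152 = 84.6778512 u
The mass defect is 84.6778512 − 83.89175 = 0.7861012 u.
E_B = 0.7861012 × 931.49 = 732.245 MeV
Per nucleus in joules: 732.245 MeV × 1.602e-13 J/MeV = 1.1731e-10 J
Per mole: 1.1731e-10 J × 6.022e23 mol⁻¹ = 7.0644e+13 J/mol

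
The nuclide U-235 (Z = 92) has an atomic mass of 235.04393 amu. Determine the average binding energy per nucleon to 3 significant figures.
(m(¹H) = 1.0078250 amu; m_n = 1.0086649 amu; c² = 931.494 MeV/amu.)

7.59 MeV/nucleon

Z = 92, so N = A − Z = 235 − 92 = 143.
Mass of separated nucleons = 92(1.0078250) + 143(1.0086649) = 92.7199000 + 144.2390807 = 236.9589807 amu
Δm = 236.9589807 − 235.04393 = 1.9150507 amu
Binding energy = Δm·c² = 1.9150507 × 931.494 MeV/amu = 1783.86 MeV
Dividing by A = 235 gives 7.591 MeV per nucleon.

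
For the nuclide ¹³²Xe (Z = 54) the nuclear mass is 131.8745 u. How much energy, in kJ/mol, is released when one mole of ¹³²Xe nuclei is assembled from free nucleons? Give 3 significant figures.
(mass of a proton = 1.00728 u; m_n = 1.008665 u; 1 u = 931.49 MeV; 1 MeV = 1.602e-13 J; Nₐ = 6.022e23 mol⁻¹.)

Σm = 54·m_p + 78·m_n = 54.39312 + 78.675870 = 133.068990 u
Δm = 133.068990 − 131.8745 = 1.194490 u
Converting to energy: 1.194490 u × 931.49 MeV/u = 1112.66 MeV
Per nucleus in joules: 1112.66 MeV × 1.602e-13 J/MeV = 1.7825e-10 J
Per mole: 1.7825e-10 J × 6.022e23 mol⁻¹ = 1.0734e+14 J/mol

1.07e+11 kJ/mol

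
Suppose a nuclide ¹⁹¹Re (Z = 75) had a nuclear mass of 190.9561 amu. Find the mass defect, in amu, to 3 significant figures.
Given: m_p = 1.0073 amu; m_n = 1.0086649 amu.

1.60 amu

Mass of separated nucleons = 75(1.0073) + 116(1.0086649) = 75.5475 + 117.0051284 = 192.5526284 amu
Mass defect Δm = 192.5526284 − 190.9561 = 1.5965284 amu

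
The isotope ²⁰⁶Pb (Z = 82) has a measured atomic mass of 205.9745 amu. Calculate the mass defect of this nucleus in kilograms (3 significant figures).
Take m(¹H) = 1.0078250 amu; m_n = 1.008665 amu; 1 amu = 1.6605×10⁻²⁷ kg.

2.89e-27 kg

With 82 protons and 124 neutrons (A = 206):
Total constituent mass: 82 × 1.0078250 + 124 × 1.008665 = 207.7161100 amu
The mass defect is 207.7161100 − 205.9745 = 1.7416100 amu.
In SI units: 1.7416100 amu × 1.6605×10⁻²⁷ kg/amu = 2.8919e-27 kg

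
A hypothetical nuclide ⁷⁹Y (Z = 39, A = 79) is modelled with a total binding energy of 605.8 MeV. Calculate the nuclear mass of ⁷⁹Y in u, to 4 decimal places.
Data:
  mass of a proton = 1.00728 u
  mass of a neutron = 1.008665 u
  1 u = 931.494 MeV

Mass defect = 605.8 MeV / (931.494 MeV/u) = 0.650353 u
Constituent mass = 39(1.00728) + 40(1.008665) = 79.630520 u
Nuclear mass = 79.630520 − 0.650353 = 78.980167 u ≈ 78.9802 u (to 4 decimal places)

78.9802 u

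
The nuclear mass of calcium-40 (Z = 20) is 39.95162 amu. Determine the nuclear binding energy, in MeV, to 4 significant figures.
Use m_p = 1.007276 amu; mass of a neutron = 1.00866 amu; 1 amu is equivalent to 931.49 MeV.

341.9 MeV

Z = 20, so N = A − Z = 40 − 20 = 20.
Total constituent mass: 20 × 1.007276 + 20 × 1.00866 = 40.318720 amu
Δm = 40.318720 − 39.95162 = 0.367100 amu
E_B = 0.367100 × 931.49 = 341.94998 MeV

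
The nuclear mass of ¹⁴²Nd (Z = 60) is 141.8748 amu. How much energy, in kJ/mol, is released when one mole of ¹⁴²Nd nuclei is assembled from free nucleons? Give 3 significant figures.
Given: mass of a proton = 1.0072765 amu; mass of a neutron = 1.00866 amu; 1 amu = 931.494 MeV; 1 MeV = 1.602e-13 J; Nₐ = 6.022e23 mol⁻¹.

Z = 60, so N = A − Z = 142 − 60 = 82.
Total constituent mass: 60 × 1.0072765 + 82 × 1.00866 = 143.1467100 amu
The mass defect is 143.1467100 − 141.8748 = 1.2719100 amu.
Converting to energy: 1.2719100 amu × 931.494 MeV/amu = 1184.78 MeV
Per nucleus in joules: 1184.78 MeV × 1.602e-13 J/MeV = 1.8980e-10 J
Per mole: 1.8980e-10 J × 6.022e23 mol⁻¹ = 1.1430e+14 J/mol

1.14e+11 kJ/mol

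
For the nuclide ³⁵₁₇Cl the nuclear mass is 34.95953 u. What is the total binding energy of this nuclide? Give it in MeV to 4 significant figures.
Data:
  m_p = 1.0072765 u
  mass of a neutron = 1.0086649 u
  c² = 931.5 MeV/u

Σm = 17·m_p + 18·m_n = 17.1237005 + 18.1559682 = 35.2796687 u
Δm = 35.2796687 − 34.95953 = 0.3201387 u
Converting to energy: 0.3201387 u × 931.5 MeV/u = 298.209 MeV

298.2 MeV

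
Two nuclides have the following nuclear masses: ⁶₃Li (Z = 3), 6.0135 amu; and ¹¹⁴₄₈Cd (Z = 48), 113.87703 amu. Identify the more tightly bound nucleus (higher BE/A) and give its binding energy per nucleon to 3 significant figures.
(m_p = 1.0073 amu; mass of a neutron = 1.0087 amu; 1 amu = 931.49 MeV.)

⁶₃Li: Σm = 3(1.0073) + 3(1.0087) = 6.0480 amu; Δm = 0.0345 amu; E_B = 32.136 MeV; E_B/A = 5.356 MeV
¹¹⁴₄₈Cd: Σm = 48(1.0073) + 66(1.0087) = 114.9246 amu; Δm = 1.04757 amu; E_B = 975.80 MeV; E_B/A = 8.560 MeV
¹¹⁴₄₈Cd has the higher binding energy per nucleon, so it is the more tightly bound nucleus.

¹¹⁴₄₈Cd; 8.56 MeV/nucleon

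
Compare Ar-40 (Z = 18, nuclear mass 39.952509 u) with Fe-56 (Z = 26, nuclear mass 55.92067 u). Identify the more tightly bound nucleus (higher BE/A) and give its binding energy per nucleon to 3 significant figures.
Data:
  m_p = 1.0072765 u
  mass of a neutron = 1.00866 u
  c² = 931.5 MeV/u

Fe-56; 8.79 MeV/nucleon

Ar-40: Σm = 18(1.0072765) + 22(1.00866) = 40.3214970 u; Δm = 0.3689880 u; E_B = 343.71 MeV; E_B/A = 8.593 MeV
Fe-56: Σm = 26(1.0072765) + 30(1.00866) = 56.4489890 u; Δm = 0.5283190 u; E_B = 492.13 MeV; E_B/A = 8.788 MeV
Fe-56 has the higher binding energy per nucleon, so it is the more tightly bound nucleus.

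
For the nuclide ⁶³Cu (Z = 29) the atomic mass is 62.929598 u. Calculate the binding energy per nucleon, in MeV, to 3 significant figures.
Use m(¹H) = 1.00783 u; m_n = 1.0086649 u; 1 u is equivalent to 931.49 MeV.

The nucleus contains 29 protons and 63 − 29 = 34 neutrons.
Σm = 29·m(¹H) + 34·m_n = 29.22707 + 34.2946066 = 63.5216766 u
The mass defect is 63.5216766 − 62.929598 = 0.5920786 u.
E_B = 0.5920786 × 931.49 = 551.515 MeV
Per nucleon: 551.515 / 63 = 8.754 MeV

8.75 MeV/nucleon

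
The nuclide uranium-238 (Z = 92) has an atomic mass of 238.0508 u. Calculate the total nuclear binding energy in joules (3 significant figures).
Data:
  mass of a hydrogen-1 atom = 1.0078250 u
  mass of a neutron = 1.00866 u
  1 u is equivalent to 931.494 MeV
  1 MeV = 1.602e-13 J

The nucleus contains 92 protons and 238 − 92 = 146 neutrons.
Σm = 92·m(¹H) + 146·m_n = 92.7199000 + 147.26436 = 239.9842600 u
The mass defect is 239.9842600 − 238.0508 = 1.9334600 u.
Binding energy = Δm·c² = 1.9334600 × 931.494 MeV/u = 1801.01 MeV
In joules: 1801.01 MeV × 1.602e-13 J/MeV = 2.8852e-10 J

2.89e-10 J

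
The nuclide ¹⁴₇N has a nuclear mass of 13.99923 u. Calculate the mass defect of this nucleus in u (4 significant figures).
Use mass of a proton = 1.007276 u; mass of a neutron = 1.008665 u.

Σm = 7·m_p + 7·m_n = 7.050932 + 7.060655 = 14.111587 u
Mass defect Δm = 14.111587 − 13.99923 = 0.112357 u

0.1124 u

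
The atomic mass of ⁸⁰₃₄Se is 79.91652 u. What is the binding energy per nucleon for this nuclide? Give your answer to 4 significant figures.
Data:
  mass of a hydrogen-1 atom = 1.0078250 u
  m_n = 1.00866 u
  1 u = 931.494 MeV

8.708 MeV/nucleon

Σm = 34·m(¹H) + 46·m_n = 34.2660500 + 46.39836 = 80.6644100 u
Δm = 80.6644100 − 79.91652 = 0.7478900 u
E_B = 0.7478900 × 931.494 = 696.655 MeV
Dividing by A = 80 gives 8.708 MeV per nucleon.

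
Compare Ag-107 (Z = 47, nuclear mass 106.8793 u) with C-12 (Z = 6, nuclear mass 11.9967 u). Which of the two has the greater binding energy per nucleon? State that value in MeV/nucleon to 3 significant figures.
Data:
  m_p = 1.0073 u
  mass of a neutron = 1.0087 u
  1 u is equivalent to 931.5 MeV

Ag-107; 8.58 MeV/nucleon

Ag-107: Σm = 47(1.0073) + 60(1.0087) = 107.8651 u; Δm = 0.9858 u; E_B = 918.27 MeV; E_B/A = 8.582 MeV
C-12: Σm = 6(1.0073) + 6(1.0087) = 12.0960 u; Δm = 0.0993 u; E_B = 92.498 MeV; E_B/A = 7.708 MeV
Ag-107 has the higher binding energy per nucleon, so it is the more tightly bound nucleus.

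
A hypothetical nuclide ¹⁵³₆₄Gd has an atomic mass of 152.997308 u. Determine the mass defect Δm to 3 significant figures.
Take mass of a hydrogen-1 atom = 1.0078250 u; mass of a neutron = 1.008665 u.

1.27 u

Σm = 64·m(¹H) + 89·m_n = 64.5008000 + 89.771185 = 154.2719850 u
The mass defect is 154.2719850 − 152.997308 = 1.2746770 u.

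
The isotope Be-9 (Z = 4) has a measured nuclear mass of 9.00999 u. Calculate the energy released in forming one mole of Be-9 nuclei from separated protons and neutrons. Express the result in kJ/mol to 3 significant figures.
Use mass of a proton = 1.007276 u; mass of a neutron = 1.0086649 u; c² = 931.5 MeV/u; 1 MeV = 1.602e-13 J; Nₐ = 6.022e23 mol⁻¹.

5.61e+09 kJ/mol

Z = 4, so N = A − Z = 9 − 4 = 5.
Total constituent mass: 4 × 1.007276 + 5 × 1.0086649 = 9.0724285 u
The mass defect is 9.0724285 − 9.00999 = 0.0624385 u.
Binding energy = Δm·c² = 0.0624385 × 931.5 MeV/u = 58.1615 MeV
Per nucleus in joules: 58.1615 MeV × 1.602e-13 J/MeV = 9.3175e-12 J
Per mole: 9.3175e-12 J × 6.022e23 mol⁻¹ = 5.6110e+12 J/mol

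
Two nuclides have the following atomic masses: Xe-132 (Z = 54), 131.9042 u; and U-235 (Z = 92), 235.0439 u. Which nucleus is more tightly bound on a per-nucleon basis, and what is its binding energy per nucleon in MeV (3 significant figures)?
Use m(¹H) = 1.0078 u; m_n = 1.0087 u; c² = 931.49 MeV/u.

Xe-132; 8.44 MeV/nucleon

Xe-132: Σm = 54(1.0078) + 78(1.0087) = 133.0998 u; Δm = 1.1956 u; E_B = 1113.7 MeV; E_B/A = 8.437 MeV
U-235: Σm = 92(1.0078) + 143(1.0087) = 236.9617 u; Δm = 1.9178 u; E_B = 1786.4 MeV; E_B/A = 7.602 MeV
Xe-132 has the higher binding energy per nucleon, so it is the more tightly bound nucleus.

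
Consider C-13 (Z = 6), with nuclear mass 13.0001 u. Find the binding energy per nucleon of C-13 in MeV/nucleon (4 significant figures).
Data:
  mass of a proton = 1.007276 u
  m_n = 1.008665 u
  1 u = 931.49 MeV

Σm = 6·m_p + 7·m_n = 6.043656 + 7.060655 = 13.104311 u
The mass defect is 13.104311 − 13.0001 = 0.104211 u.
E_B = 0.104211 × 931.49 = 97.0715 MeV
Dividing by A = 13 gives 7.467 MeV per nucleon.

7.467 MeV/nucleon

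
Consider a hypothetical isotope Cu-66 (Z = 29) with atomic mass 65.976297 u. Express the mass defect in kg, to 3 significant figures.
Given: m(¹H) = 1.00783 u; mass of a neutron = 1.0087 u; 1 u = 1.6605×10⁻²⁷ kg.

9.51e-28 kg

With 29 protons and 37 neutrons (A = 66):
Mass of separated nucleons = 29(1.00783) + 37(1.0087) = 29.22707 + 37.3219 = 66.54897 u
The mass defect is 66.54897 − 65.976297 = 0.572673 u.
In SI units: 0.572673 u × 1.6605×10⁻²⁷ kg/u = 9.5092e-28 kg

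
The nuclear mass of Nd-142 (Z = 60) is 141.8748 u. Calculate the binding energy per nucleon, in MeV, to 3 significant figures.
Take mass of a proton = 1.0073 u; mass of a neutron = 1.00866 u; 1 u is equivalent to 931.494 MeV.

8.35 MeV/nucleon

With 60 protons and 82 neutrons (A = 142):
Total constituent mass: 60 × 1.0073 + 82 × 1.00866 = 143.14812 u
Mass defect Δm = 143.14812 − 141.8748 = 1.27332 u
Converting to energy: 1.27332 u × 931.494 MeV/u = 1186.09 MeV
Per nucleon: 1186.09 / 142 = 8.353 MeV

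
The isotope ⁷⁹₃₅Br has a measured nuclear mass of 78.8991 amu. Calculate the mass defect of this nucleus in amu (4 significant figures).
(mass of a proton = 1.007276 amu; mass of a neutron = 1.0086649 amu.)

0.7368 amu

Z = 35, so N = A − Z = 79 − 35 = 44.
Σm = 35·m_p + 44·m_n = 35.254660 + 44.3812556 = 79.6359156 amu
The mass defect is 79.6359156 − 78.8991 = 0.7368156 amu.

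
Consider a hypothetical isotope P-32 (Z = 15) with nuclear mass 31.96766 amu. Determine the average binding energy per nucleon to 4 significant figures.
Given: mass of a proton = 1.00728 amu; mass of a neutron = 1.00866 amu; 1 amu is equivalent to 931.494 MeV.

8.406 MeV/nucleon

The nucleus contains 15 protons and 32 − 15 = 17 neutrons.
Total constituent mass: 15 × 1.00728 + 17 × 1.00866 = 32.25642 amu
The mass defect is 32.25642 − 31.96766 = 0.28876 amu.
E_B = 0.28876 × 931.494 = 268.978 MeV
Per nucleon: 268.978 / 32 = 8.406 MeV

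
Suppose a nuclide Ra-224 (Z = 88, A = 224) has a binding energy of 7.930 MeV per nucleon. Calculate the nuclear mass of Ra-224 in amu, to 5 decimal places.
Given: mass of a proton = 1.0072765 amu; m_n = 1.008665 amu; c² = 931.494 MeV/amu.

Total binding energy = 224 × 7.930 = 1776.320 MeV
Mass defect = 1776.320 MeV / (931.494 MeV/amu) = 1.9069581 amu
Constituent mass = 88(1.0072765) + 136(1.008665) = 225.8187720 amu
Nuclear mass = 225.8187720 − 1.9069581 = 223.9118139 amu ≈ 223.91181 amu (to 5 decimal places)

223.91181 amu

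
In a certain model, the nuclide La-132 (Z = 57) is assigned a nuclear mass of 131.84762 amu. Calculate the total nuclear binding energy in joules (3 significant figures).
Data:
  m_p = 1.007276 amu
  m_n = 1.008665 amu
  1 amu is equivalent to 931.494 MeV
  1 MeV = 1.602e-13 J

Mass of separated nucleons = 57(1.007276) + 75(1.008665) = 57.414732 + 75.649875 = 133.064607 amu
Mass defect Δm = 133.064607 − 131.84762 = 1.216987 amu
Binding energy = Δm·c² = 1.216987 × 931.494 MeV/amu = 1133.62 MeV
In joules: 1133.62 MeV × 1.602e-13 J/MeV = 1.8161e-10 J

1.82e-10 J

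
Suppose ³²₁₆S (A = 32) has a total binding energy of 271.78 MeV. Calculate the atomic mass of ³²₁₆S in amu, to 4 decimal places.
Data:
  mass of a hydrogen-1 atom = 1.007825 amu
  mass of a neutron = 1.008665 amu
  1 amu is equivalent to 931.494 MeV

31.9721 amu

Mass defect = 271.78 MeV / (931.494 MeV/amu) = 0.291768 amu
Constituent mass = 16(1.007825) + 16(1.008665) = 32.263840 amu
Atomic mass = 32.263840 − 0.291768 = 31.972072 amu ≈ 31.9721 amu (to 4 decimal places)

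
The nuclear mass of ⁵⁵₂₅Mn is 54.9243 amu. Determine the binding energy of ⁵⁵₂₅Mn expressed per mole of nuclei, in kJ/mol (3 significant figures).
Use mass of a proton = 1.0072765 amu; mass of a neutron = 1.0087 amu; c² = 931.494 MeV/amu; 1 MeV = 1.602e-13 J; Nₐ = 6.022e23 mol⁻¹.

Z = 25, so N = A − Z = 55 − 25 = 30.
Mass of separated nucleons = 25(1.0072765) + 30(1.0087) = 25.1819125 + 30.2610 = 55.4429125 amu
The mass defect is 55.4429125 − 54.9243 = 0.5186125 amu.
Binding energy = Δm·c² = 0.5186125 × 931.494 MeV/amu = 483.084 MeV
Per nucleus in joules: 483.084 MeV × 1.602e-13 J/MeV = 7.7390e-11 J
Per mole: 7.7390e-11 J × 6.022e23 mol⁻¹ = 4.6604e+13 J/mol

4.66e+10 kJ/mol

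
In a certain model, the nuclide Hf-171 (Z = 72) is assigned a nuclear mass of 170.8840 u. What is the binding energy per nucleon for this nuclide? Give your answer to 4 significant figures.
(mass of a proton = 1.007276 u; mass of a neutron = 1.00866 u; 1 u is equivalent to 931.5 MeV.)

Z = 72, so N = A − Z = 171 − 72 = 99.
Σm = 72·m_p + 99·m_n = 72.523872 + 99.85734 = 172.381212 u
Mass defect Δm = 172.381212 − 170.8840 = 1.497212 u
E_B = 1.497212 × 931.5 = 1394.65 MeV
Per nucleon: 1394.65 / 171 = 8.156 MeV

8.156 MeV/nucleon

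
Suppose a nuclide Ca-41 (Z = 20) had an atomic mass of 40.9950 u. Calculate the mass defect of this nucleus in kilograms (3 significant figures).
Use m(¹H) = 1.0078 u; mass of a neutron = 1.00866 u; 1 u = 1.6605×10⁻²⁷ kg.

The nucleus contains 20 protons and 41 − 20 = 21 neutrons.
Σm = 20·m(¹H) + 21·m_n = 20.1560 + 21.18186 = 41.33786 u
Mass defect Δm = 41.33786 − 40.9950 = 0.34286 u
In SI units: 0.34286 u × 1.6605×10⁻²⁷ kg/u = 5.6932e-28 kg

5.69e-28 kg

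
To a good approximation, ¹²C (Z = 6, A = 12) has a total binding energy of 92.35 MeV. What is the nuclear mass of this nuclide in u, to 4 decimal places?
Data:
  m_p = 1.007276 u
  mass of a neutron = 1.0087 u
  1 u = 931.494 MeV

Mass defect = 92.35 MeV / (931.494 MeV/u) = 0.099142 u
Constituent mass = 6(1.007276) + 6(1.0087) = 12.095856 u
Nuclear mass = 12.095856 − 0.099142 = 11.996714 u ≈ 11.9967 u (to 4 decimal places)

11.9967 u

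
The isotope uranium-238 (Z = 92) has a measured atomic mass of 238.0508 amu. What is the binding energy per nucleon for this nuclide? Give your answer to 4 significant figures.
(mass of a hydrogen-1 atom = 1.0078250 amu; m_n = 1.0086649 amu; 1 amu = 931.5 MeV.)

Mass of separated nucleons = 92(1.0078250) + 146(1.0086649) = 92.7199000 + 147.2650754 = 239.9849754 amu
The mass defect is 239.9849754 − 238.0508 = 1.9341754 amu.
Converting to energy: 1.9341754 amu × 931.5 MeV/amu = 1801.68 MeV
Dividing by A = 238 gives 7.570 MeV per nucleon.

7.570 MeV/nucleon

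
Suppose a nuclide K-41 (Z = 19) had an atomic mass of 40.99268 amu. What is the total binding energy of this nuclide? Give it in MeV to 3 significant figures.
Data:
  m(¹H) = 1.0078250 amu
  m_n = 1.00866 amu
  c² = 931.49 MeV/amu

Mass of separated nucleons = 19(1.0078250) + 22(1.00866) = 19.1486750 + 22.19052 = 41.3391950 amu
The mass defect is 41.3391950 − 40.99268 = 0.3465150 amu.
Binding energy = Δm·c² = 0.3465150 × 931.49 MeV/amu = 322.775 MeV

323 MeV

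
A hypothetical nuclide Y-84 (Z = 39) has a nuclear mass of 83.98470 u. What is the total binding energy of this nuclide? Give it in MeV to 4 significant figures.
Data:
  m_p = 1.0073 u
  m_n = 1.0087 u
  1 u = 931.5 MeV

Σm = 39·m_p + 45·m_n = 39.2847 + 45.3915 = 84.6762 u
Mass defect Δm = 84.6762 − 83.98470 = 0.69150 u
Converting to energy: 0.69150 u × 931.5 MeV/u = 644.132 MeV

644.1 MeV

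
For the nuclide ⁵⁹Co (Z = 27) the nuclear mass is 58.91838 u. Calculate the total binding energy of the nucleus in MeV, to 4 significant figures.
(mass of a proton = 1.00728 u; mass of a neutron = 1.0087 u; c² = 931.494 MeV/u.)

518.5 MeV

The nucleus contains 27 protons and 59 − 27 = 32 neutrons.
Σm = 27·m_p + 32·m_n = 27.19656 + 32.2784 = 59.47496 u
Δm = 59.47496 − 58.91838 = 0.55658 u
Binding energy = Δm·c² = 0.55658 × 931.494 MeV/u = 518.451 MeV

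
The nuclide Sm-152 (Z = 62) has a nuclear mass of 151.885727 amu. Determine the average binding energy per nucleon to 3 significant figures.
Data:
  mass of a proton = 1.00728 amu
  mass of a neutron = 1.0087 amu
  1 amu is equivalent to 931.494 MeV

8.26 MeV/nucleon

Σm = 62·m_p + 90·m_n = 62.45136 + 90.7830 = 153.23436 amu
Mass defect Δm = 153.23436 − 151.885727 = 1.348633 amu
Converting to energy: 1.348633 amu × 931.494 MeV/amu = 1256.244 MeV
Per nucleon: 1256.244 / 152 = 8.2648 MeV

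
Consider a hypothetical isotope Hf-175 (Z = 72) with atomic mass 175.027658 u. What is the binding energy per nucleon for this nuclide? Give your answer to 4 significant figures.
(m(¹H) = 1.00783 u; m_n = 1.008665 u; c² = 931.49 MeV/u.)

Mass of separated nucleons = 72(1.00783) + 103(1.008665) = 72.56376 + 103.892495 = 176.456255 u
Δm = 176.456255 − 175.027658 = 1.428597 u
E_B = 1.428597 × 931.49 = 1330.72 MeV
BE/A = 1330.72 MeV / 175 = 7.604 MeV/nucleon

7.604 MeV/nucleon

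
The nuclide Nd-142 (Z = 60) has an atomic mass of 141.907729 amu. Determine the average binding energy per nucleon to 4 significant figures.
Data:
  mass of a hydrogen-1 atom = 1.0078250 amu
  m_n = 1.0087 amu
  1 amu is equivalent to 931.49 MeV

8.365 MeV/nucleon

Z = 60, so N = A − Z = 142 − 60 = 82.
Total constituent mass: 60 × 1.0078250 + 82 × 1.0087 = 143.1829000 amu
The mass defect is 143.1829000 − 141.907729 = 1.2751710 amu.
Binding energy = Δm·c² = 1.2751710 × 931.49 MeV/amu = 1187.81 MeV
BE/A = 1187.81 MeV / 142 = 8.365 MeV/nucleon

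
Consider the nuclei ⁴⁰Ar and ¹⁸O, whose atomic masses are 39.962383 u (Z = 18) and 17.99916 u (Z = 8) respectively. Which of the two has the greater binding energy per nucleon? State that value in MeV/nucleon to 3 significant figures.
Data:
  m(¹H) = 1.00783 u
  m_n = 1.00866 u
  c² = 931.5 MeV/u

⁴⁰Ar: Σm = 18(1.00783) + 22(1.00866) = 40.33146 u; Δm = 0.369077 u; E_B = 343.795 MeV; E_B/A = 8.5949 MeV
¹⁸O: Σm = 8(1.00783) + 10(1.00866) = 18.14924 u; Δm = 0.15008 u; E_B = 139.80 MeV; E_B/A = 7.767 MeV
⁴⁰Ar has the higher binding energy per nucleon, so it is the more tightly bound nucleus.

⁴⁰Ar; 8.59 MeV/nucleon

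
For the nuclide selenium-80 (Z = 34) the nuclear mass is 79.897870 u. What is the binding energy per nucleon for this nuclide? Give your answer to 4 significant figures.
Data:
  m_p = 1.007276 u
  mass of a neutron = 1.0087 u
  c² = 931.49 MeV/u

8.729 MeV/nucleon

With 34 protons and 46 neutrons (A = 80):
Total constituent mass: 34 × 1.007276 + 46 × 1.0087 = 80.647584 u
The mass defect is 80.647584 − 79.897870 = 0.749714 u.
Converting to energy: 0.749714 u × 931.49 MeV/u = 698.351 MeV
Per nucleon: 698.351 / 80 = 8.729 MeV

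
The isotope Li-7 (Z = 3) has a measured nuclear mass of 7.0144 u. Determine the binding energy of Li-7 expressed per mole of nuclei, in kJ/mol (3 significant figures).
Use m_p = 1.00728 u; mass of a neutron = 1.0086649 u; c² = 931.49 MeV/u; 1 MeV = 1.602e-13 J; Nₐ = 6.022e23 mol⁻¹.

Z = 3, so N = A − Z = 7 − 3 = 4.
Mass of separated nucleons = 3(1.00728) + 4(1.0086649) = 3.02184 + 4.0346596 = 7.0564996 u
Δm = 7.0564996 − 7.0144 = 0.0420996 u
Binding energy = Δm·c² = 0.0420996 × 931.49 MeV/u = 39.2154 MeV
Per nucleus in joules: 39.2154 MeV × 1.602e-13 J/MeV = 6.2823e-12 J
Per mole: 6.2823e-12 J × 6.022e23 mol⁻¹ = 3.7832e+12 J/mol

3.78e+09 kJ/mol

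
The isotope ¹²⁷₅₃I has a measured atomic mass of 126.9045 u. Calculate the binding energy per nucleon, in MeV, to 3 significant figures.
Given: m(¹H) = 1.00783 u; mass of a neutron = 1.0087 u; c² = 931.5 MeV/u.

With 53 protons and 74 neutrons (A = 127):
Mass of separated nucleons = 53(1.00783) + 74(1.0087) = 53.41499 + 74.6438 = 128.05879 u
The mass defect is 128.05879 − 126.9045 = 1.15429 u.
E_B = 1.15429 × 931.5 = 1075.22 MeV
Dividing by A = 127 gives 8.466 MeV per nucleon.

8.47 MeV/nucleon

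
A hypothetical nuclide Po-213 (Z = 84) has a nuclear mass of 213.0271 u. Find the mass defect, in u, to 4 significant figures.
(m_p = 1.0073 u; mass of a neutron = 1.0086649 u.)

1.704 u

The nucleus contains 84 protons and 213 − 84 = 129 neutrons.
Σm = 84·m_p + 129·m_n = 84.6132 + 130.1177721 = 214.7309721 u
The mass defect is 214.7309721 − 213.0271 = 1.7038721 u.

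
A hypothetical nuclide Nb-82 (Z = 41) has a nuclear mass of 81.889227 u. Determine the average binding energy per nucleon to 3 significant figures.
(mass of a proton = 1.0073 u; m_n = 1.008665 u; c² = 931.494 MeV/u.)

Mass of separated nucleons = 41(1.0073) + 41(1.008665) = 41.2993 + 41.355265 = 82.654565 u
The mass defect is 82.654565 − 81.889227 = 0.765338 u.
Converting to energy: 0.765338 u × 931.494 MeV/u = 712.908 MeV
Per nucleon: 712.908 / 82 = 8.694 MeV

8.69 MeV/nucleon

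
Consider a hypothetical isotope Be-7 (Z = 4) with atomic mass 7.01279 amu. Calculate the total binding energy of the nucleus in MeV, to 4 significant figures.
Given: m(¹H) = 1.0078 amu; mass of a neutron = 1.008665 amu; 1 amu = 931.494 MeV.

41.36 MeV

Z = 4, so N = A − Z = 7 − 4 = 3.
Σm = 4·m(¹H) + 3·m_n = 4.0312 + 3.025995 = 7.057195 amu
Mass defect Δm = 7.057195 − 7.01279 = 0.044405 amu
E_B = 0.044405 × 931.494 = 41.3630 MeV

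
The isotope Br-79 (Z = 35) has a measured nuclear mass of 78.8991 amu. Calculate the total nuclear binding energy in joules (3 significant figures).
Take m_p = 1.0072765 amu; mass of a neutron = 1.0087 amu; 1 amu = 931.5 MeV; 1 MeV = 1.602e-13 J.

Σm = 35·m_p + 44·m_n = 35.2546775 + 44.3828 = 79.6374775 amu
Δm = 79.6374775 − 78.8991 = 0.7383775 amu
E_B = 0.7383775 × 931.5 = 687.799 MeV
In joules: 687.799 MeV × 1.602e-13 J/MeV = 1.1019e-10 J

1.10e-10 J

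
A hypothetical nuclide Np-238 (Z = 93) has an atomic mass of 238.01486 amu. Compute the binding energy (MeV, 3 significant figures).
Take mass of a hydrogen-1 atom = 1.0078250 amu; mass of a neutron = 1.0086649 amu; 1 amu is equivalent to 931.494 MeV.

1830 MeV

Total constituent mass: 93 × 1.0078250 + 145 × 1.0086649 = 239.9841355 amu
The mass defect is 239.9841355 − 238.01486 = 1.9692755 amu.
Binding energy = Δm·c² = 1.9692755 × 931.494 MeV/amu = 1834.37 MeV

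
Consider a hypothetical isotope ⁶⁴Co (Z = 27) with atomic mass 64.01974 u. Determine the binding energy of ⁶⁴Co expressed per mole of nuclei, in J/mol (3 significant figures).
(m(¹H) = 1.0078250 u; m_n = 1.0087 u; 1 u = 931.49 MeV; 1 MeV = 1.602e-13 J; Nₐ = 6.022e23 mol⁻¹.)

4.61e+13 J/mol

With 27 protons and 37 neutrons (A = 64):
Mass of separated nucleons = 27(1.0078250) + 37(1.0087) = 27.2112750 + 37.3219 = 64.5331750 u
The mass defect is 64.5331750 − 64.01974 = 0.5134350 u.
Converting to energy: 0.5134350 u × 931.49 MeV/u = 478.260 MeV
Per nucleus in joules: 478.260 MeV × 1.602e-13 J/MeV = 7.6617e-11 J
Per mole: 7.6617e-11 J × 6.022e23 mol⁻¹ = 4.6139e+13 J/mol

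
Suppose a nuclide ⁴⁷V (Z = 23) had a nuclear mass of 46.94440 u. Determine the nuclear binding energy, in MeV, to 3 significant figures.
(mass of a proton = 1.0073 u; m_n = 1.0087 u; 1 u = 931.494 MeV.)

Σm = 23·m_p + 24·m_n = 23.1679 + 24.2088 = 47.3767 u
Δm = 47.3767 − 46.94440 = 0.43230 u
Converting to energy: 0.43230 u × 931.494 MeV/u = 402.685 MeV

403 MeV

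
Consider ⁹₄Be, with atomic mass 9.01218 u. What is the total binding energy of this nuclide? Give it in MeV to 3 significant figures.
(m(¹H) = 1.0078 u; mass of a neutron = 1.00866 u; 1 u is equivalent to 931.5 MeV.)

58.1 MeV

Σm = 4·m(¹H) + 5·m_n = 4.0312 + 5.04330 = 9.07450 u
The mass defect is 9.07450 − 9.01218 = 0.06232 u.
E_B = 0.06232 × 931.5 = 58.0511 MeV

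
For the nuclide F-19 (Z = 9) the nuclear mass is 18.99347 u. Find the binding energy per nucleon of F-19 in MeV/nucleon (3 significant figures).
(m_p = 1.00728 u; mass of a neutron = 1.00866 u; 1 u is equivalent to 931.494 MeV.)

7.78 MeV/nucleon

Z = 9, so N = A − Z = 19 − 9 = 10.
Σm = 9·m_p + 10·m_n = 9.06552 + 10.08660 = 19.15212 u
Mass defect Δm = 19.15212 − 18.99347 = 0.15865 u
Binding energy = Δm·c² = 0.15865 × 931.494 MeV/u = 147.782 MeV
Per nucleon: 147.782 / 19 = 7.778 MeV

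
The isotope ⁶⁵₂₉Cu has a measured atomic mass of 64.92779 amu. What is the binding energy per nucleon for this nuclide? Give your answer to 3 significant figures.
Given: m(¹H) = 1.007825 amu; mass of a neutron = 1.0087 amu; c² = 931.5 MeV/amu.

Mass of separated nucleons = 29(1.007825) + 36(1.0087) = 29.226925 + 36.3132 = 65.540125 amu
The mass defect is 65.540125 − 64.92779 = 0.612335 amu.
Binding energy = Δm·c² = 0.612335 × 931.5 MeV/amu = 570.390 MeV
BE/A = 570.390 MeV / 65 = 8.775 MeV/nucleon

8.78 MeV/nucleon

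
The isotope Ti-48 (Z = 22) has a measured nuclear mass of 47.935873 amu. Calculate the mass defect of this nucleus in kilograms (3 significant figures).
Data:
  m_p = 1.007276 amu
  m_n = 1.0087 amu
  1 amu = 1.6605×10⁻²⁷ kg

7.48e-28 kg

Σm = 22·m_p + 26·m_n = 22.160072 + 26.2262 = 48.386272 amu
Δm = 48.386272 − 47.935873 = 0.450399 amu
In SI units: 0.450399 amu × 1.6605×10⁻²⁷ kg/amu = 7.4789e-28 kg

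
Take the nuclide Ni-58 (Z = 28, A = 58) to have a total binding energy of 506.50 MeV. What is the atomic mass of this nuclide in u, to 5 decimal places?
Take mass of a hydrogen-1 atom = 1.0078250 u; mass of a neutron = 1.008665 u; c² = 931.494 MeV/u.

57.93530 u

Mass defect = 506.50 MeV / (931.494 MeV/u) = 0.5437501 u
Constituent mass = 28(1.0078250) + 30(1.008665) = 58.4790500 u
Atomic mass = 58.4790500 − 0.5437501 = 57.9352999 u ≈ 57.93530 u (to 5 decimal places)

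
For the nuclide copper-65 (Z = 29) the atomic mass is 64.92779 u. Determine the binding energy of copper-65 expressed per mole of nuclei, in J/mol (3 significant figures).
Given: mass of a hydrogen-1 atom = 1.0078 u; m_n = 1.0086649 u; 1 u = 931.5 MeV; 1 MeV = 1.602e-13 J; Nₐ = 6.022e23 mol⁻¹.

5.48e+13 J/mol

Σm = 29·m(¹H) + 36·m_n = 29.2262 + 36.3119364 = 65.5381364 u
Δm = 65.5381364 − 64.92779 = 0.6103464 u
Converting to energy: 0.6103464 u × 931.5 MeV/u = 568.538 MeV
Per nucleus in joules: 568.538 MeV × 1.602e-13 J/MeV = 9.1080e-11 J
Per mole: 9.1080e-11 J × 6.022e23 mol⁻¹ = 5.4848e+13 J/mol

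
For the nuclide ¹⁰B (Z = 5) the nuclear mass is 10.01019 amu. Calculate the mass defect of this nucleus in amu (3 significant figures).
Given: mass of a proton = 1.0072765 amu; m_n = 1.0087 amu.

0.0697 amu

With 5 protons and 5 neutrons (A = 10):
Σm = 5·m_p + 5·m_n = 5.0363825 + 5.0435 = 10.0798825 amu
The mass defect is 10.0798825 − 10.01019 = 0.0696925 amu.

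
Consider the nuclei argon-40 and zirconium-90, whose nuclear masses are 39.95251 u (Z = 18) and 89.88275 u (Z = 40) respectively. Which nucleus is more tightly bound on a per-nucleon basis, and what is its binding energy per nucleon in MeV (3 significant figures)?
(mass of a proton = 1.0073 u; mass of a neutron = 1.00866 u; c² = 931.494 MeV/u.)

argon-40: Σm = 18(1.0073) + 22(1.00866) = 40.32192 u; Δm = 0.36941 u; E_B = 344.10 MeV; E_B/A = 8.603 MeV
zirconium-90: Σm = 40(1.0073) + 50(1.00866) = 90.72500 u; Δm = 0.84225 u; E_B = 784.55 MeV; E_B/A = 8.717 MeV
zirconium-90 has the higher binding energy per nucleon, so it is the more tightly bound nucleus.

zirconium-90; 8.72 MeV/nucleon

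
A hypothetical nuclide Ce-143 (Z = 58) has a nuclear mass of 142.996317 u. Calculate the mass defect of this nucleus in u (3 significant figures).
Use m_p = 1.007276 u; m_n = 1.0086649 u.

Σm = 58·m_p + 85·m_n = 58.422008 + 85.7365165 = 144.1585245 u
The mass defect is 144.1585245 − 142.996317 = 1.1622075 u.

1.16 u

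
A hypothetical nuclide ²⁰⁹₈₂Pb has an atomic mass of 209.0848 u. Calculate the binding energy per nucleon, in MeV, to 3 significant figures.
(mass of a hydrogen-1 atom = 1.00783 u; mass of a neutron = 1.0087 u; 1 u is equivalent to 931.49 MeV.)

Mass of separated nucleons = 82(1.00783) + 127(1.0087) = 82.64206 + 128.1049 = 210.74696 u
Mass defect Δm = 210.74696 − 209.0848 = 1.66216 u
Binding energy = Δm·c² = 1.66216 × 931.49 MeV/u = 1548.29 MeV
Per nucleon: 1548.29 / 209 = 7.408 MeV

7.41 MeV/nucleon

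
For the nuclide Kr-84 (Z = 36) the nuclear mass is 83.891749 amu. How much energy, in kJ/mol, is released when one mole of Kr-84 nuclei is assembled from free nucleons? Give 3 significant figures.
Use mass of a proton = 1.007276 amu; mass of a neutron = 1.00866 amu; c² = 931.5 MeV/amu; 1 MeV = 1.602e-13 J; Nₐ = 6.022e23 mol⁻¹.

7.06e+10 kJ/mol

Mass of separated nucleons = 36(1.007276) + 48(1.00866) = 36.261936 + 48.41568 = 84.677616 amu
Mass defect Δm = 84.677616 − 83.891749 = 0.785867 amu
E_B = 0.785867 × 931.5 = 732.035 MeV
Per nucleus in joules: 732.035 MeV × 1.602e-13 J/MeV = 1.1727e-10 J
Per mole: 1.1727e-10 J × 6.022e23 mol⁻¹ = 7.0620e+13 J/mol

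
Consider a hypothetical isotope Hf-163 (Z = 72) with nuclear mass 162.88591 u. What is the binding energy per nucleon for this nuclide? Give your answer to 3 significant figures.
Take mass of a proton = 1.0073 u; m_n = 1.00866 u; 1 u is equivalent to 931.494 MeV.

Total constituent mass: 72 × 1.0073 + 91 × 1.00866 = 164.31366 u
The mass defect is 164.31366 − 162.88591 = 1.42775 u.
E_B = 1.42775 × 931.494 = 1329.94 MeV
Per nucleon: 1329.94 / 163 = 8.159 MeV

8.16 MeV/nucleon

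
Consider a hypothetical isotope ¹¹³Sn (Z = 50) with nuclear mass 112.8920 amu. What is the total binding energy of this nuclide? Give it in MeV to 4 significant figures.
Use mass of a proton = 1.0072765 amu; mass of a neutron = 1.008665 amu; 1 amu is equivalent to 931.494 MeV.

948.0 MeV

Z = 50, so N = A − Z = 113 − 50 = 63.
Total constituent mass: 50 × 1.0072765 + 63 × 1.008665 = 113.9097200 amu
The mass defect is 113.9097200 − 112.8920 = 1.0177200 amu.
Binding energy = Δm·c² = 1.0177200 × 931.494 MeV/amu = 948.000 MeV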